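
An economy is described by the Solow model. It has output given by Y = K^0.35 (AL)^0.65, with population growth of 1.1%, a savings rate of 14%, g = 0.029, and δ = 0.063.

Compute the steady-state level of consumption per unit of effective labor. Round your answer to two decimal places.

c* = 1.01

In steady state, investment equals break-even investment: s·k^α = (n + g + δ)·k.
Dividing both sides by k: k^(1−α) = s / (n + g + δ).
k^0.65 = 0.14 / (0.011 + 0.029 + 0.063) = 0.14 / 0.103 = 1.3592
k* = 1.3592^(1/0.65) ≈ 1.6034
y* = (k*)^α = 1.6034^0.35 ≈ 1.1797
c* = (1 − s)·y* = (1 − 0.14) × 1.1797 ≈ 1.0145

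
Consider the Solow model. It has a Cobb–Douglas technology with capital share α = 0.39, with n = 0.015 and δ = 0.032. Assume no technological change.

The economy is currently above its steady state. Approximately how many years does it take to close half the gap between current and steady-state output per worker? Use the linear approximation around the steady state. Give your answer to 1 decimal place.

Near the steady state the convergence rate is λ = (1 − α)(n + δ).
λ = (1 − 0.39) × 0.047 = 0.61 × 0.047 = 0.02867
Half-life = ln 2 / λ = 0.6931 / 0.02867 ≈ 24.18 years

about 24.2 years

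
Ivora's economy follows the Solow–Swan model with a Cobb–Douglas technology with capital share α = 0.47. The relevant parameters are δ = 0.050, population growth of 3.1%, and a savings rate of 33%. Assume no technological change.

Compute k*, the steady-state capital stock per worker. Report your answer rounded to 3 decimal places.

In steady state, investment equals break-even investment: s·k^α = (n + δ)·k.
Rearranging, k^(1−α) = s / (n + δ).
k^0.53 = 0.33 / (0.031 + 0.050) = 0.33 / 0.081 = 4.0741
k* = 4.0741^(1/0.53) ≈ 14.1580

k* = 14.158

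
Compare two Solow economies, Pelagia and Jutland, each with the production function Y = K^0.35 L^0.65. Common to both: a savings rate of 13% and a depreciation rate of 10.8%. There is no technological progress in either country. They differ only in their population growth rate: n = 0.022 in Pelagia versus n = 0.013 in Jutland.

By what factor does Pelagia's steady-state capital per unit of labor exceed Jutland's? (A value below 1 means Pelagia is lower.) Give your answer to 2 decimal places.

ratio ≈ 0.90

Steady-state k* = [s/(n + δ)]^(1/(1−α)), so the ratio is [ (s_P/(n + δ)_P) / (s_J/(n + δ)_J) ]^1.5385.
s_P/(n + δ)_P = 0.13/0.130 = 1.0000; s_J/(n + δ)_J = 0.13/0.121 = 1.0744.
Ratio = (1.0000/1.0744)^1.5385 = 0.9308^1.5385 ≈ 0.8955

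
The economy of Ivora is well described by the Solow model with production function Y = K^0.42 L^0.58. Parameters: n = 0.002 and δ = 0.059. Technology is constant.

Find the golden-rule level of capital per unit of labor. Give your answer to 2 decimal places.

The golden rule sets f'(k) = n + δ, i.e. α·k^(α−1) = n + δ.
So k^(1−α) = α / (n + δ) = 0.42 / 0.061 = 6.8852.
k_gold = 6.8852^(1/0.58) ≈ 27.8409

k_gold ≈ 27.84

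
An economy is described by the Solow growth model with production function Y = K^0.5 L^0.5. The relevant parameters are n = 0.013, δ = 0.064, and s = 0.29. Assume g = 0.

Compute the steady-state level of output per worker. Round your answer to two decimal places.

In steady state, investment equals break-even investment: s·k^α = (n + δ)·k.
Rearranging, k^(1−α) = s / (n + δ).
k^0.5 = 0.29 / (0.013 + 0.064) = 0.29 / 0.077 = 3.7662
k* = 3.7662^(1/0.5) ≈ 14.1843
y* = (k*)^α = 14.1843^0.5 ≈ 3.7662

y* ≈ 3.77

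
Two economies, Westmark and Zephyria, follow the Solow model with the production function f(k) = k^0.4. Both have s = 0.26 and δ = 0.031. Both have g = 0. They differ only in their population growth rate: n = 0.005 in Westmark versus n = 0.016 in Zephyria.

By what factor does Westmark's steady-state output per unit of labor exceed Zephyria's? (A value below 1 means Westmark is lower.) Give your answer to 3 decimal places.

Steady-state y* = [s/(n + δ)]^(α/(1−α)), so the ratio is [ (s_W/(n + δ)_W) / (s_Z/(n + δ)_Z) ]^0.6667.
s_W/(n + δ)_W = 0.26/0.036 = 7.2222; s_Z/(n + δ)_Z = 0.26/0.047 = 5.5319.
Ratio = (7.2222/5.5319)^0.6667 = 1.3056^0.6667 ≈ 1.1946

ratio ≈ 1.195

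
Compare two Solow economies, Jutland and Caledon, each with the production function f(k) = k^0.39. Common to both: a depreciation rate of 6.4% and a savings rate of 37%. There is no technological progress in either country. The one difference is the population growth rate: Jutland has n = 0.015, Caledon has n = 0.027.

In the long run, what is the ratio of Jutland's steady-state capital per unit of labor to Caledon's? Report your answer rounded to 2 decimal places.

Steady-state k* = [s/(n + δ)]^(1/(1−α)), so the ratio is [ (s_J/(n + δ)_J) / (s_C/(n + δ)_C) ]^1.6393.
s_J/(n + δ)_J = 0.37/0.079 = 4.6835; s_C/(n + δ)_C = 0.37/0.091 = 4.0659.
Ratio = (4.6835/4.0659)^1.6393 = 1.1519^1.6393 ≈ 1.2609

ratio ≈ 1.26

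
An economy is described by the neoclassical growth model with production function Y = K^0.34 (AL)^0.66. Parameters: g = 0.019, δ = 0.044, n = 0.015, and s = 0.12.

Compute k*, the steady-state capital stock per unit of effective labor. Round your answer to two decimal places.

Steady state requires s·f(k) = (n + g + δ)·k, i.e. s·k^α = (n + g + δ)·k.
Rearranging, k^(1−α) = s / (n + g + δ).
k^0.66 = 0.12 / (0.015 + 0.019 + 0.044) = 0.12 / 0.078 = 1.5385
k* = 1.5385^(1/0.66) ≈ 1.9208

k* ≈ 1.92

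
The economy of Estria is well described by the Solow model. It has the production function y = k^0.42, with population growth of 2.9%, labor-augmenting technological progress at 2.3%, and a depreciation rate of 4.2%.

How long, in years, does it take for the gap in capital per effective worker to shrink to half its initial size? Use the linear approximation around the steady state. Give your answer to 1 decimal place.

Near the steady state the convergence rate is λ = (1 − α)(n + g + δ).
λ = (1 − 0.42) × 0.094 = 0.58 × 0.094 = 0.05452
Half-life = ln 2 / λ = 0.6931 / 0.05452 ≈ 12.71 years

half-life ≈ 12.7 years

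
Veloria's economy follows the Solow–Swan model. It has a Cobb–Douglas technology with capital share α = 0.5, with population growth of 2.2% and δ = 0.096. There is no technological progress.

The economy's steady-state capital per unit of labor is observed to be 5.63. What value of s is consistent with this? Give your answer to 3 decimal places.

s ≈ 0.280

At the steady state, Δk = 0, so s·k^α = (n + δ)·k.
So s / (n + δ) = (k*)^(1−α) = 5.63^0.5 = 2.3728.
Therefore s = 2.3728 × (n + δ) = 2.3728 × 0.118 = 0.2800.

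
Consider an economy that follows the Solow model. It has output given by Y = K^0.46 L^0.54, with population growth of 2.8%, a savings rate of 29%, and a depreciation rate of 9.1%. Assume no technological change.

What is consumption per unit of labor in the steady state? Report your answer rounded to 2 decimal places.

c* = 1.52

At the steady state, Δk = 0, so s·k^α = (n + δ)·k.
Dividing both sides by k: k^(1−α) = s / (n + δ).
k^0.54 = 0.29 / (0.028 + 0.091) = 0.29 / 0.119 = 2.4370
k* = 2.4370^(1/0.54) ≈ 5.2047
y* = (k*)^α = 5.2047^0.46 ≈ 2.1357
c* = (1 − s)·y* = (1 − 0.29) × 2.1357 ≈ 1.5163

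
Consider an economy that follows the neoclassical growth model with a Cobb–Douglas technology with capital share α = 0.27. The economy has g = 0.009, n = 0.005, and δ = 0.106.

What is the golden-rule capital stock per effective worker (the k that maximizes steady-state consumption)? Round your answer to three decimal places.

k_gold ≈ 3.037

The golden rule sets f'(k) = n + g + δ, i.e. α·k^(α−1) = n + g + δ.
So k^(1−α) = α / (n + g + δ) = 0.27 / 0.120 = 2.2500.
k_gold = 2.2500^(1/0.73) ≈ 3.0370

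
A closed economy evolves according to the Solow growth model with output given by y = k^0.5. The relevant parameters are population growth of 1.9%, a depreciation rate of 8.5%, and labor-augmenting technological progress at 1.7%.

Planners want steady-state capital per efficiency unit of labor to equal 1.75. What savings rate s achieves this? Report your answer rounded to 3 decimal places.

s ≈ 0.160

Steady state requires s·f(k) = (n + g + δ)·k, i.e. s·k^α = (n + g + δ)·k.
So s / (n + g + δ) = (k*)^(1−α) = 1.75^0.5 = 1.3229.
Therefore s = 1.3229 × (n + g + δ) = 1.3229 × 0.121 = 0.1601.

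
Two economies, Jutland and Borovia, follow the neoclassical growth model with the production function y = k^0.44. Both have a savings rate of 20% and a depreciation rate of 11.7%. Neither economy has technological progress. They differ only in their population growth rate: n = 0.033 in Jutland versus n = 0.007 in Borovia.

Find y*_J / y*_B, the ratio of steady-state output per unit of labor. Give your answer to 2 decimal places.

ratio ≈ 0.86

Steady-state y* = [s/(n + δ)]^(α/(1−α)), so the ratio is [ (s_J/(n + δ)_J) / (s_B/(n + δ)_B) ]^0.7857.
s_J/(n + δ)_J = 0.20/0.150 = 1.3333; s_B/(n + δ)_B = 0.20/0.124 = 1.6129.
Ratio = (1.3333/1.6129)^0.7857 = 0.8266^0.7857 ≈ 0.8610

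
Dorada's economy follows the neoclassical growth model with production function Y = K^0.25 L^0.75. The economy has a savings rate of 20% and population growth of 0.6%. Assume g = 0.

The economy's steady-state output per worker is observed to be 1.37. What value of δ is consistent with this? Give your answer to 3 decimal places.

δ ≈ 0.072

In steady state, investment equals break-even investment: s·k^α = (n + δ)·k.
Since y* = [s/(n + δ)]^(α/(1−α)), we have s/(n + δ) = (y*)^((1−α)/α) = 1.37^3 = 2.5714.
Therefore n + δ = s / 2.5714 = 0.20 / 2.5714 = 0.0778, so δ = 0.0778 − 0.006 = 0.0718.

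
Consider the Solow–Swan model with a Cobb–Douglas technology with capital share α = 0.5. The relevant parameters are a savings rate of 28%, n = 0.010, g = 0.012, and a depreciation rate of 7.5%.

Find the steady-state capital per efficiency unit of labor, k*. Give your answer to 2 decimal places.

k* ≈ 8.33

Steady state requires s·f(k) = (n + g + δ)·k, i.e. s·k^α = (n + g + δ)·k.
Dividing both sides by k: k^(1−α) = s / (n + g + δ).
k^0.5 = 0.28 / (0.010 + 0.012 + 0.075) = 0.28 / 0.097 = 2.8866
k* = 2.8866^(1/0.5) ≈ 8.3325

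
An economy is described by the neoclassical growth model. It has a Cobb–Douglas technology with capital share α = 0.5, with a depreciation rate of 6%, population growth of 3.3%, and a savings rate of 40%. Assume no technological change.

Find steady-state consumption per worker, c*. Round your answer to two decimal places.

At the steady state, Δk = 0, so s·k^α = (n + δ)·k.
Rearranging, k^(1−α) = s / (n + δ).
k^0.5 = 0.40 / (0.033 + 0.060) = 0.40 / 0.093 = 4.3011
k* = 4.3011^(1/0.5) ≈ 18.4995
y* = (k*)^α = 18.4995^0.5 ≈ 4.3011
c* = (1 − s)·y* = (1 − 0.40) × 4.3011 ≈ 2.5807

c* = 2.58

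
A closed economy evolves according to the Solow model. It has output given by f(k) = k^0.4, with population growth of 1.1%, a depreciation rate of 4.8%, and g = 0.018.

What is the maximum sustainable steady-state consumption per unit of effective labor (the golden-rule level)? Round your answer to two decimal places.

c_gold ≈ 1.80

At the golden rule, f'(k) = n + g + δ, so α·k^(α−1) = n + g + δ and k_gold = (α/(n + g + δ))^(1/(1−α)).
k_gold = (0.4/0.077)^(1/0.6) = 5.1948^1.6667 ≈ 15.5826
c_gold = f(k_gold) − (n + g + δ)·k_gold = 2.9995 − 0.077×15.5826 ≈ 1.7996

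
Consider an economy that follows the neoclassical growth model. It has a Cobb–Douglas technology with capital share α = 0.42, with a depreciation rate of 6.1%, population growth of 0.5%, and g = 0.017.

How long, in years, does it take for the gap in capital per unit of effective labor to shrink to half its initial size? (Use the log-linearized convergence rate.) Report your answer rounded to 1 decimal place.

Near the steady state the convergence rate is λ = (1 − α)(n + g + δ).
λ = (1 − 0.42) × 0.083 = 0.58 × 0.083 = 0.04814
Half-life = ln 2 / λ = 0.6931 / 0.04814 ≈ 14.40 years

about 14.4 years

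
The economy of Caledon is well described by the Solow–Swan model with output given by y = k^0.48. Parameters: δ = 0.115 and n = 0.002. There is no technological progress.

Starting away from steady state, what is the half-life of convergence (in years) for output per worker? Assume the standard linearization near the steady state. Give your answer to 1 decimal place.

Near the steady state the convergence rate is λ = (1 − α)(n + δ).
λ = (1 − 0.48) × 0.117 = 0.52 × 0.117 = 0.06084
Half-life = ln 2 / λ = 0.6931 / 0.06084 ≈ 11.39 years

half-life ≈ 11.4 years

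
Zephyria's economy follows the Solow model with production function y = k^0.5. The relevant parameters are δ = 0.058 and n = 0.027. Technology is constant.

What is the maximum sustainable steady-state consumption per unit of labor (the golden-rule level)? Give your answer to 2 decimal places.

c_gold ≈ 2.94

At the golden rule, f'(k) = n + δ, so α·k^(α−1) = n + δ and k_gold = (α/(n + δ))^(1/(1−α)).
k_gold = (0.5/0.085)^(1/0.5) = 5.8824^2 ≈ 34.6026
c_gold = f(k_gold) − (n + δ)·k_gold = 5.8824 − 0.085×34.6026 ≈ 2.9412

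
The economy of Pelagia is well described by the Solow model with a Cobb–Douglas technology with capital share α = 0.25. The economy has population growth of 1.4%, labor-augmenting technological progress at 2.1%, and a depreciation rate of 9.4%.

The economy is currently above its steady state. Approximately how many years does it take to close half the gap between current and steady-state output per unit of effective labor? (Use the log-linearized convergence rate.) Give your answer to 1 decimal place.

Near the steady state the convergence rate is λ = (1 − α)(n + g + δ).
λ = (1 − 0.25) × 0.129 = 0.75 × 0.129 = 0.09675
Half-life = ln 2 / λ = 0.6931 / 0.09675 ≈ 7.16 years

t_½ ≈ 7.2 years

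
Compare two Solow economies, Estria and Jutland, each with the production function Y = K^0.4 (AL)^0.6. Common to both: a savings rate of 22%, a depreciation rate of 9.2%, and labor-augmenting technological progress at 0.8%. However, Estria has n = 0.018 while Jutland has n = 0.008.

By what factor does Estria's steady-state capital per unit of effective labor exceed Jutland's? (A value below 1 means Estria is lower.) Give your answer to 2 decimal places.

Steady-state k* = [s/(n + g + δ)]^(1/(1−α)), so the ratio is [ (s_E/(n + g + δ)_E) / (s_J/(n + g + δ)_J) ]^1.6667.
s_E/(n + g + δ)_E = 0.22/0.118 = 1.8644; s_J/(n + g + δ)_J = 0.22/0.108 = 2.0370.
Ratio = (1.8644/2.0370)^1.6667 = 0.9153^1.6667 ≈ 0.8629

k*_E / k*_J ≈ 0.86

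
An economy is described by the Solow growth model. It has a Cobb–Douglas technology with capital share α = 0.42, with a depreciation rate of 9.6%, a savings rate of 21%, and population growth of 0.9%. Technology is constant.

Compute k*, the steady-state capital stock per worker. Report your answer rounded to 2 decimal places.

k* = 3.30

At the steady state, Δk = 0, so s·k^α = (n + δ)·k.
Dividing both sides by k: k^(1−α) = s / (n + δ).
k^0.58 = 0.21 / (0.009 + 0.096) = 0.21 / 0.105 = 2.0000
k* = 2.0000^(1/0.58) ≈ 3.3038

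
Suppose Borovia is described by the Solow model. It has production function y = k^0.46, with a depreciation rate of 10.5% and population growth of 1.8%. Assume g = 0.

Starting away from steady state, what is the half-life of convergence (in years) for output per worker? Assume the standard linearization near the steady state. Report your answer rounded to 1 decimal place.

half-life ≈ 10.4 years

Near the steady state the convergence rate is λ = (1 − α)(n + δ).
λ = (1 − 0.46) × 0.123 = 0.54 × 0.123 = 0.06642
Half-life = ln 2 / λ = 0.6931 / 0.06642 ≈ 10.44 years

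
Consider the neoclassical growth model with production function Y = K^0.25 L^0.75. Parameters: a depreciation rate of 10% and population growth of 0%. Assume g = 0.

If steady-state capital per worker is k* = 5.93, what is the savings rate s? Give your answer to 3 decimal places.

s ≈ 0.380

In steady state, investment equals break-even investment: s·k^α = (n + δ)·k.
So s / (n + δ) = (k*)^(1−α) = 5.93^0.75 = 3.8001.
Therefore s = 3.8001 × (n + δ) = 3.8001 × 0.100 = 0.3800.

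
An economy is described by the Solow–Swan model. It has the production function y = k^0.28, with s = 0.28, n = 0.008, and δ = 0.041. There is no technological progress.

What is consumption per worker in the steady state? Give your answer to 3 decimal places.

c* = 1.418

Steady state requires s·f(k) = (n + δ)·k, i.e. s·k^α = (n + δ)·k.
Rearranging, k^(1−α) = s / (n + δ).
k^0.72 = 0.28 / (0.008 + 0.041) = 0.28 / 0.049 = 5.7143
k* = 5.7143^(1/0.72) ≈ 11.2548
y* = (k*)^α = 11.2548^0.28 ≈ 1.9696
c* = (1 − s)·y* = (1 − 0.28) × 1.9696 ≈ 1.4181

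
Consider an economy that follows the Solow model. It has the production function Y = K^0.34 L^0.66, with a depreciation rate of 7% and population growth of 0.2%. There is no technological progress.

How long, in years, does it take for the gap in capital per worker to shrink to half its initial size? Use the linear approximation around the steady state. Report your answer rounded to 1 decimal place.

about 14.6 years

Near the steady state the convergence rate is λ = (1 − α)(n + δ).
λ = (1 − 0.34) × 0.072 = 0.66 × 0.072 = 0.04752
Half-life = ln 2 / λ = 0.6931 / 0.04752 ≈ 14.59 years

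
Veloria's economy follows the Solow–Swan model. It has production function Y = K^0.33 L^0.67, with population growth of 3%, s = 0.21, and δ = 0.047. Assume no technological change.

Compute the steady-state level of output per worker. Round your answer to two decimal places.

In steady state, investment equals break-even investment: s·k^α = (n + δ)·k.
Dividing both sides by k: k^(1−α) = s / (n + δ).
k^0.67 = 0.21 / (0.030 + 0.047) = 0.21 / 0.077 = 2.7273
k* = 2.7273^(1/0.67) ≈ 4.4704
y* = (k*)^α = 4.4704^0.33 ≈ 1.6391

y* = 1.64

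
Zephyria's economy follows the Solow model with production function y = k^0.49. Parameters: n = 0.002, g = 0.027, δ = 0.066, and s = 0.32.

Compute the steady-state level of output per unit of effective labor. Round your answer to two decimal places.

Steady state requires s·f(k) = (n + g + δ)·k, i.e. s·k^α = (n + g + δ)·k.
Dividing both sides by k: k^(1−α) = s / (n + g + δ).
k^0.51 = 0.32 / (0.002 + 0.027 + 0.066) = 0.32 / 0.095 = 3.3684
k* = 3.3684^(1/0.51) ≈ 10.8184
y* = (k*)^α = 10.8184^0.49 ≈ 3.2117

y* = 3.21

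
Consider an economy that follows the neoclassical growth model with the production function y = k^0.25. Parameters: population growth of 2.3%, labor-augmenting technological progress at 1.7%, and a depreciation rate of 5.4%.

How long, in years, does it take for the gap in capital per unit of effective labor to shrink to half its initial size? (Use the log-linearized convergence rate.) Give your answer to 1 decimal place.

t_½ ≈ 9.8 years

Near the steady state the convergence rate is λ = (1 − α)(n + g + δ).
λ = (1 − 0.25) × 0.094 = 0.75 × 0.094 = 0.0705
Half-life = ln 2 / λ = 0.6931 / 0.0705 ≈ 9.83 years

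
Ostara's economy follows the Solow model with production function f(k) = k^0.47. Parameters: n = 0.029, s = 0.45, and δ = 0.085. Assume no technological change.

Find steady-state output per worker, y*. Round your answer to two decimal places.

In steady state, investment equals break-even investment: s·k^α = (n + δ)·k.
Dividing both sides by k: k^(1−α) = s / (n + δ).
k^0.53 = 0.45 / (0.029 + 0.085) = 0.45 / 0.114 = 3.9474
k* = 3.9474^(1/0.53) ≈ 13.3388
y* = (k*)^α = 13.3388^0.47 ≈ 3.3791

y* = 3.38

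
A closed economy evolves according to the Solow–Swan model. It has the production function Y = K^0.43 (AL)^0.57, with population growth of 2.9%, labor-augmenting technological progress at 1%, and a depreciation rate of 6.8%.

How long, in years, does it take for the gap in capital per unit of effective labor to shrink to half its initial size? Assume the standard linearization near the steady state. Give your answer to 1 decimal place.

Near the steady state the convergence rate is λ = (1 − α)(n + g + δ).
λ = (1 − 0.43) × 0.107 = 0.57 × 0.107 = 0.06099
Half-life = ln 2 / λ = 0.6931 / 0.06099 ≈ 11.36 years

about 11.4 years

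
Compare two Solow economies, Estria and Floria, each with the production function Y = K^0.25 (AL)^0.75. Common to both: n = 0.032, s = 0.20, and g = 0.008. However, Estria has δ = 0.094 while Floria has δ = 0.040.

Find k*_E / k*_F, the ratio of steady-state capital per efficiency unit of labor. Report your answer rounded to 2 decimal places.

Steady-state k* = [s/(n + g + δ)]^(1/(1−α)), so the ratio is [ (s_E/(n + g + δ)_E) / (s_F/(n + g + δ)_F) ]^1.3333.
s_E/(n + g + δ)_E = 0.20/0.134 = 1.4925; s_F/(n + g + δ)_F = 0.20/0.080 = 2.5000.
Ratio = (1.4925/2.5000)^1.3333 = 0.5970^1.3333 ≈ 0.5027

ratio ≈ 0.50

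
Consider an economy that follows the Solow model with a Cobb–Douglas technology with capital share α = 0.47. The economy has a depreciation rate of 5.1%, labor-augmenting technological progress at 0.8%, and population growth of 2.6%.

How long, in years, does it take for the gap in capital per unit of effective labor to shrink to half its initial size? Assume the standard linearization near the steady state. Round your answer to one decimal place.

Near the steady state the convergence rate is λ = (1 − α)(n + g + δ).
λ = (1 − 0.47) × 0.085 = 0.53 × 0.085 = 0.04505
Half-life = ln 2 / λ = 0.6931 / 0.04505 ≈ 15.39 years

about 15.4 years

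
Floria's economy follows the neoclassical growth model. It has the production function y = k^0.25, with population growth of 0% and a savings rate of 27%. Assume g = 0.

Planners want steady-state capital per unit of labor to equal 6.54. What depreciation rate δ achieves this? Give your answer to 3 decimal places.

δ ≈ 0.066

In steady state, investment equals break-even investment: s·k^α = (n + δ)·k.
So s / (n + δ) = (k*)^(1−α) = 6.54^0.75 = 4.0896.
Therefore n + δ = s / 4.0896 = 0.27 / 4.0896 = 0.0660, so δ = 0.0660 − 0.000 = 0.0660.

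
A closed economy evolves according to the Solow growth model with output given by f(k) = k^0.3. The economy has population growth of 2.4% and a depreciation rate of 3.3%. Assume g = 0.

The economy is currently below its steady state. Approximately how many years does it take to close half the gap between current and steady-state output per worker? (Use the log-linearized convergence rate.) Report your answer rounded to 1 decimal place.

t_½ ≈ 17.4 years

Near the steady state the convergence rate is λ = (1 − α)(n + δ).
λ = (1 − 0.3) × 0.057 = 0.7 × 0.057 = 0.0399
Half-life = ln 2 / λ = 0.6931 / 0.0399 ≈ 17.37 years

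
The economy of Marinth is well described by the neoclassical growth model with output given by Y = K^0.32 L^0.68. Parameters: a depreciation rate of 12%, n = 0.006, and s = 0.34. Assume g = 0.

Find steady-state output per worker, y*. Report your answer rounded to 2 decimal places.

In steady state, investment equals break-even investment: s·k^α = (n + δ)·k.
Dividing both sides by k: k^(1−α) = s / (n + δ).
k^0.68 = 0.34 / (0.006 + 0.120) = 0.34 / 0.126 = 2.6984
k* = 2.6984^(1/0.68) ≈ 4.3051
y* = (k*)^α = 4.3051^0.32 ≈ 1.5954

y* = 1.60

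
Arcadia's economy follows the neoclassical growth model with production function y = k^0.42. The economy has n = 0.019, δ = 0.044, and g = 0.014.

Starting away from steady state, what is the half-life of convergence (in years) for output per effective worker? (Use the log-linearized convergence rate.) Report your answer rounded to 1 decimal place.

Near the steady state the convergence rate is λ = (1 − α)(n + g + δ).
λ = (1 − 0.42) × 0.077 = 0.58 × 0.077 = 0.04466
Half-life = ln 2 / λ = 0.6931 / 0.04466 ≈ 15.52 years

about 15.5 years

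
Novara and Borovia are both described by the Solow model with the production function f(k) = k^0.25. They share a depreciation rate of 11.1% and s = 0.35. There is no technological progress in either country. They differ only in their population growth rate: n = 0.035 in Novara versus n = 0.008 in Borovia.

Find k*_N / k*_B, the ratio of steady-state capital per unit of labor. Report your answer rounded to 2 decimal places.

k*_N / k*_B ≈ 0.76

Steady-state k* = [s/(n + δ)]^(1/(1−α)), so the ratio is [ (s_N/(n + δ)_N) / (s_B/(n + δ)_B) ]^1.3333.
s_N/(n + δ)_N = 0.35/0.146 = 2.3973; s_B/(n + δ)_B = 0.35/0.119 = 2.9412.
Ratio = (2.3973/2.9412)^1.3333 = 0.8151^1.3333 ≈ 0.7614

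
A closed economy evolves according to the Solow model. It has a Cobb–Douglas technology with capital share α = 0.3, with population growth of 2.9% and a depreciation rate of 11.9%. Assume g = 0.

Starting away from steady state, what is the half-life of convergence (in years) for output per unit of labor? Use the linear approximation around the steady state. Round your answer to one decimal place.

Near the steady state the convergence rate is λ = (1 − α)(n + δ).
λ = (1 − 0.3) × 0.148 = 0.7 × 0.148 = 0.1036
Half-life = ln 2 / λ = 0.6931 / 0.1036 ≈ 6.69 years

half-life ≈ 6.7 years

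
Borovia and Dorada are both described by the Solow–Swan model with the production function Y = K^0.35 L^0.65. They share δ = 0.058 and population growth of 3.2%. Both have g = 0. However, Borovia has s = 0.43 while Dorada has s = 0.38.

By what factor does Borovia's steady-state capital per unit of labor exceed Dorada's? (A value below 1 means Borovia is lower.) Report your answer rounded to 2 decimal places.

Steady-state k* = [s/(n + δ)]^(1/(1−α)), so the ratio is [ (s_B/(n + δ)_B) / (s_D/(n + δ)_D) ]^1.5385.
s_B/(n + δ)_B = 0.43/0.090 = 4.7778; s_D/(n + δ)_D = 0.38/0.090 = 4.2222.
Ratio = (4.7778/4.2222)^1.5385 = 1.1316^1.5385 ≈ 1.2095

ratio ≈ 1.21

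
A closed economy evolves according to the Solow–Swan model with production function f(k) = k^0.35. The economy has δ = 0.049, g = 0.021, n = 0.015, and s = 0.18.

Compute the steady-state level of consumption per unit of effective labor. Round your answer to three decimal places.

Steady state requires s·f(k) = (n + g + δ)·k, i.e. s·k^α = (n + g + δ)·k.
Dividing both sides by k: k^(1−α) = s / (n + g + δ).
k^0.65 = 0.18 / (0.015 + 0.021 + 0.049) = 0.18 / 0.085 = 2.1176
k* = 2.1176^(1/0.65) ≈ 3.1717
y* = (k*)^α = 3.1717^0.35 ≈ 1.4978
c* = (1 − s)·y* = (1 − 0.18) × 1.4978 ≈ 1.2282

c* = 1.228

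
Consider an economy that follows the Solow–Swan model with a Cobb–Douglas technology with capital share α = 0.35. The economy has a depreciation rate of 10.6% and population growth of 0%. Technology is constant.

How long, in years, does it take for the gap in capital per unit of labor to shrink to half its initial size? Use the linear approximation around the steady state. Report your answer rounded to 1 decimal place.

Near the steady state the convergence rate is λ = (1 − α)(n + δ).
λ = (1 − 0.35) × 0.106 = 0.65 × 0.106 = 0.0689
Half-life = ln 2 / λ = 0.6931 / 0.0689 ≈ 10.06 years

about 10.1 years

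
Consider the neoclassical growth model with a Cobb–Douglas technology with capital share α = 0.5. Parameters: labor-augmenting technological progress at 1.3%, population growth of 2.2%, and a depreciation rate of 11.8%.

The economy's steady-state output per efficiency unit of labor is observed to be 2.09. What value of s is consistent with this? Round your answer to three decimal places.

In steady state, investment equals break-even investment: s·k^α = (n + g + δ)·k.
Since y* = [s/(n + g + δ)]^(α/(1−α)), we have s/(n + g + δ) = (y*)^((1−α)/α) = 2.09^1 = 2.0900.
Therefore s = 2.0900 × (n + g + δ) = 2.0900 × 0.153 = 0.3198.

s ≈ 0.320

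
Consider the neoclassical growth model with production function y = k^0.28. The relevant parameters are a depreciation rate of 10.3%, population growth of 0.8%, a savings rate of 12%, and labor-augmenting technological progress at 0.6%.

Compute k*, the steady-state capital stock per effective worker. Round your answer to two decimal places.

Steady state requires s·f(k) = (n + g + δ)·k, i.e. s·k^α = (n + g + δ)·k.
Dividing both sides by k: k^(1−α) = s / (n + g + δ).
k^0.72 = 0.12 / (0.008 + 0.006 + 0.103) = 0.12 / 0.117 = 1.0256
k* = 1.0256^(1/0.72) ≈ 1.0357

k* = 1.04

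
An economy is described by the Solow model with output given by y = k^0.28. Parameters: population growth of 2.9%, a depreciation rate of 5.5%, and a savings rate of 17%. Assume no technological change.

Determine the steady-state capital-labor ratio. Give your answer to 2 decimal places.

k* ≈ 2.66

At the steady state, Δk = 0, so s·k^α = (n + δ)·k.
Rearranging, k^(1−α) = s / (n + δ).
k^0.72 = 0.17 / (0.029 + 0.055) = 0.17 / 0.084 = 2.0238
k* = 2.0238^(1/0.72) ≈ 2.6622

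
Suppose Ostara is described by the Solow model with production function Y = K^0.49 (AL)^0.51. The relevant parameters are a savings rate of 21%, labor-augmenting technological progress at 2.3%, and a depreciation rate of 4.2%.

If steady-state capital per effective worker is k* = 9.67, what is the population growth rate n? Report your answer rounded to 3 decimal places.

Steady state requires s·f(k) = (n + g + δ)·k, i.e. s·k^α = (n + g + δ)·k.
So s / (n + g + δ) = (k*)^(1−α) = 9.67^0.51 = 3.1810.
Therefore n + g + δ = s / 3.1810 = 0.21 / 3.1810 = 0.0660, so n = 0.0660 − 0.065 = 0.0010.

n ≈ 0.001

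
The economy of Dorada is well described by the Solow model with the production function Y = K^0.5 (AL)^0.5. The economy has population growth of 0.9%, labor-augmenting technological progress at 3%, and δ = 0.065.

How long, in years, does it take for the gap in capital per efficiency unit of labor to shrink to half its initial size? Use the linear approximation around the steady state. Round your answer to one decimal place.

about 13.3 years

Near the steady state the convergence rate is λ = (1 − α)(n + g + δ).
λ = (1 − 0.5) × 0.104 = 0.5 × 0.104 = 0.0520
Half-life = ln 2 / λ = 0.6931 / 0.0520 ≈ 13.33 years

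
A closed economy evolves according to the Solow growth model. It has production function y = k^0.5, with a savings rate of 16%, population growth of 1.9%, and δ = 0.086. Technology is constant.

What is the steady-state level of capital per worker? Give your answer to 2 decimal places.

k* = 2.32

In steady state, investment equals break-even investment: s·k^α = (n + δ)·k.
Dividing both sides by k: k^(1−α) = s / (n + δ).
k^0.5 = 0.16 / (0.019 + 0.086) = 0.16 / 0.105 = 1.5238
k* = 1.5238^(1/0.5) ≈ 2.3220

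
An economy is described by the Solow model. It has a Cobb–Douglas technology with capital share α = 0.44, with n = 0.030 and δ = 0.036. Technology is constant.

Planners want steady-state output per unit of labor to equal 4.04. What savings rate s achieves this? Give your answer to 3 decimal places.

At the steady state, Δk = 0, so s·k^α = (n + δ)·k.
Since y* = [s/(n + δ)]^(α/(1−α)), we have s/(n + δ) = (y*)^((1−α)/α) = 4.04^1.2727 = 5.9121.
Therefore s = 5.9121 × (n + δ) = 5.9121 × 0.066 = 0.3902.

s ≈ 0.390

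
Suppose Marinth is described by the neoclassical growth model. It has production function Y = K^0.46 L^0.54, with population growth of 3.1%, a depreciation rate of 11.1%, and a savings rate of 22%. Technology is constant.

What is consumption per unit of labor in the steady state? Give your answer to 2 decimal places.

c* = 1.13

Steady state requires s·f(k) = (n + δ)·k, i.e. s·k^α = (n + δ)·k.
Dividing both sides by k: k^(1−α) = s / (n + δ).
k^0.54 = 0.22 / (0.031 + 0.111) = 0.22 / 0.142 = 1.5493
k* = 1.5493^(1/0.54) ≈ 2.2496
y* = (k*)^α = 2.2496^0.46 ≈ 1.4520
c* = (1 − s)·y* = (1 − 0.22) × 1.4520 ≈ 1.1326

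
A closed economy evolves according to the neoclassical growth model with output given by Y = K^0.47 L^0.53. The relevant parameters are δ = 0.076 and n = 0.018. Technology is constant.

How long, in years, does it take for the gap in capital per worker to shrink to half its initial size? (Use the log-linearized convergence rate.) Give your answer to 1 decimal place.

half-life ≈ 13.9 years

Near the steady state the convergence rate is λ = (1 − α)(n + δ).
λ = (1 − 0.47) × 0.094 = 0.53 × 0.094 = 0.04982
Half-life = ln 2 / λ = 0.6931 / 0.04982 ≈ 13.91 years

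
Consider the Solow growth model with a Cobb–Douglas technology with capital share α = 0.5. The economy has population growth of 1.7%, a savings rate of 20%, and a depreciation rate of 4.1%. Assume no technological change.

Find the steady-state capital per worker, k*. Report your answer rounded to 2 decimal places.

k* = 11.89

At the steady state, Δk = 0, so s·k^α = (n + δ)·k.
Dividing both sides by k: k^(1−α) = s / (n + δ).
k^0.5 = 0.20 / (0.017 + 0.041) = 0.20 / 0.058 = 3.4483
k* = 3.4483^(1/0.5) ≈ 11.8908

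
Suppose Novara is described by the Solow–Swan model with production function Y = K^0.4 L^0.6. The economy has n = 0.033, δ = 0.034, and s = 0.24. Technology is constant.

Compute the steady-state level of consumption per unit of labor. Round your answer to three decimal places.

c* ≈ 1.779

In steady state, investment equals break-even investment: s·k^α = (n + δ)·k.
Rearranging, k^(1−α) = s / (n + δ).
k^0.6 = 0.24 / (0.033 + 0.034) = 0.24 / 0.067 = 3.5821
k* = 3.5821^(1/0.6) ≈ 8.3862
y* = (k*)^α = 8.3862^0.4 ≈ 2.3411
c* = (1 − s)·y* = (1 − 0.24) × 2.3411 ≈ 1.7792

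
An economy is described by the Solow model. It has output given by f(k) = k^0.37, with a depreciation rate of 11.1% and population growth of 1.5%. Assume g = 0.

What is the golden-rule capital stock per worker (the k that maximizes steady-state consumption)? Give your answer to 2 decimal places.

k_gold ≈ 5.53

The golden rule sets f'(k) = n + δ, i.e. α·k^(α−1) = n + δ.
So k^(1−α) = α / (n + δ) = 0.37 / 0.126 = 2.9365.
k_gold = 2.9365^(1/0.63) ≈ 5.5282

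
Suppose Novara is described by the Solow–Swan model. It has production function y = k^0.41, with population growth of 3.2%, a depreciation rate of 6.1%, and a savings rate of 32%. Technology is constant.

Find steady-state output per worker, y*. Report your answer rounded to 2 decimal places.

y* ≈ 2.36

Steady state requires s·f(k) = (n + δ)·k, i.e. s·k^α = (n + δ)·k.
Dividing both sides by k: k^(1−α) = s / (n + δ).
k^0.59 = 0.32 / (0.032 + 0.061) = 0.32 / 0.093 = 3.4409
k* = 3.4409^(1/0.59) ≈ 8.1211
y* = (k*)^α = 8.1211^0.41 ≈ 2.3602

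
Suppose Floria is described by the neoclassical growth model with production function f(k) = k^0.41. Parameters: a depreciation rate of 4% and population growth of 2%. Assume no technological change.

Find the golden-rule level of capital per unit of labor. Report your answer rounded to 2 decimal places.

The golden rule sets f'(k) = n + δ, i.e. α·k^(α−1) = n + δ.
So k^(1−α) = α / (n + δ) = 0.41 / 0.060 = 6.8333.
k_gold = 6.8333^(1/0.59) ≈ 25.9793

k_gold ≈ 25.98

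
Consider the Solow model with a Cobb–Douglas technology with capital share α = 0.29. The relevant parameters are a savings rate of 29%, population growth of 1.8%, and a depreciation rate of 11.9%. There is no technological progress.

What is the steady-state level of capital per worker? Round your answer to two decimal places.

k* ≈ 2.88

In steady state, investment equals break-even investment: s·k^α = (n + δ)·k.
Dividing both sides by k: k^(1−α) = s / (n + δ).
k^0.71 = 0.29 / (0.018 + 0.119) = 0.29 / 0.137 = 2.1168
k* = 2.1168^(1/0.71) ≈ 2.8754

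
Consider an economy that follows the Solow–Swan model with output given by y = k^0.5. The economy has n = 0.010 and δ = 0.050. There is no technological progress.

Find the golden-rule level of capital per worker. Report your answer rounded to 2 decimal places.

The golden rule sets f'(k) = n + δ, i.e. α·k^(α−1) = n + δ.
So k^(1−α) = α / (n + δ) = 0.5 / 0.060 = 8.3333.
k_gold = 8.3333^(1/0.5) ≈ 69.4439

k_gold ≈ 69.44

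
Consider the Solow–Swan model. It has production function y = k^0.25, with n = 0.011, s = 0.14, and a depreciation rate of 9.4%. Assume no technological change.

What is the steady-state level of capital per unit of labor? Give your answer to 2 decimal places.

Steady state requires s·f(k) = (n + δ)·k, i.e. s·k^α = (n + δ)·k.
Rearranging, k^(1−α) = s / (n + δ).
k^0.75 = 0.14 / (0.011 + 0.094) = 0.14 / 0.105 = 1.3333
k* = 1.3333^(1/0.75) ≈ 1.4675

k* ≈ 1.47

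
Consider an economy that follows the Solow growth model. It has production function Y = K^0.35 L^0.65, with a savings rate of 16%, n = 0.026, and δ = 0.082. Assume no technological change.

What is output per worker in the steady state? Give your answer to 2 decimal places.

At the steady state, Δk = 0, so s·k^α = (n + δ)·k.
Rearranging, k^(1−α) = s / (n + δ).
k^0.65 = 0.16 / (0.026 + 0.082) = 0.16 / 0.108 = 1.4815
k* = 1.4815^(1/0.65) ≈ 1.8307
y* = (k*)^α = 1.8307^0.35 ≈ 1.2357

y* ≈ 1.24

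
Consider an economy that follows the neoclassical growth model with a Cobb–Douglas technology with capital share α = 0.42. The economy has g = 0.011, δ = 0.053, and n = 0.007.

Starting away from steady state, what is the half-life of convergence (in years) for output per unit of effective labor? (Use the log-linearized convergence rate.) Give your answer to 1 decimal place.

half-life ≈ 16.8 years

Near the steady state the convergence rate is λ = (1 − α)(n + g + δ).
λ = (1 − 0.42) × 0.071 = 0.58 × 0.071 = 0.04118
Half-life = ln 2 / λ = 0.6931 / 0.04118 ≈ 16.83 years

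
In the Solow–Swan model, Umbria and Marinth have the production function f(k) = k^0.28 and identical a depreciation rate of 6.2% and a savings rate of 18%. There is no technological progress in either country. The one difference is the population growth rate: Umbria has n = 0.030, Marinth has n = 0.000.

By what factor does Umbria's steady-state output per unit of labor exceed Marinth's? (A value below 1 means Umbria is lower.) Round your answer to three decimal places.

Steady-state y* = [s/(n + δ)]^(α/(1−α)), so the ratio is [ (s_U/(n + δ)_U) / (s_M/(n + δ)_M) ]^0.3889.
s_U/(n + δ)_U = 0.18/0.092 = 1.9565; s_M/(n + δ)_M = 0.18/0.062 = 2.9032.
Ratio = (1.9565/2.9032)^0.3889 = 0.6739^0.3889 ≈ 0.8577

y*_U / y*_M ≈ 0.858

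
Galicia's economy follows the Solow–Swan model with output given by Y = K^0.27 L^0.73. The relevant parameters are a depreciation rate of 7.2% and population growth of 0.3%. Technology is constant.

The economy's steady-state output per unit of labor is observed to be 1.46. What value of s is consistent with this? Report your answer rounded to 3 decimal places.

s ≈ 0.209

Steady state requires s·f(k) = (n + δ)·k, i.e. s·k^α = (n + δ)·k.
Since y* = [s/(n + δ)]^(α/(1−α)), we have s/(n + δ) = (y*)^((1−α)/α) = 1.46^2.7037 = 2.7820.
Therefore s = 2.7820 × (n + δ) = 2.7820 × 0.075 = 0.2087.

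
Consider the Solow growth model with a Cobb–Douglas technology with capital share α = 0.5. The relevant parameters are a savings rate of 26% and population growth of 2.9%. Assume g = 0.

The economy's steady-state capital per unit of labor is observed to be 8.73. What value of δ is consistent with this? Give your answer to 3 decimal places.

Steady state requires s·f(k) = (n + δ)·k, i.e. s·k^α = (n + δ)·k.
So s / (n + δ) = (k*)^(1−α) = 8.73^0.5 = 2.9547.
Therefore n + δ = s / 2.9547 = 0.26 / 2.9547 = 0.0880, so δ = 0.0880 − 0.029 = 0.0590.

δ ≈ 0.059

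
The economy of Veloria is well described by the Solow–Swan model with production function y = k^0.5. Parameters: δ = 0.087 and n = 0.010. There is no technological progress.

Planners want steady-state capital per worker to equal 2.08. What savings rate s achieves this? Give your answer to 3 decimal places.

At the steady state, Δk = 0, so s·k^α = (n + δ)·k.
So s / (n + δ) = (k*)^(1−α) = 2.08^0.5 = 1.4422.
Therefore s = 1.4422 × (n + δ) = 1.4422 × 0.097 = 0.1399.

s ≈ 0.140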